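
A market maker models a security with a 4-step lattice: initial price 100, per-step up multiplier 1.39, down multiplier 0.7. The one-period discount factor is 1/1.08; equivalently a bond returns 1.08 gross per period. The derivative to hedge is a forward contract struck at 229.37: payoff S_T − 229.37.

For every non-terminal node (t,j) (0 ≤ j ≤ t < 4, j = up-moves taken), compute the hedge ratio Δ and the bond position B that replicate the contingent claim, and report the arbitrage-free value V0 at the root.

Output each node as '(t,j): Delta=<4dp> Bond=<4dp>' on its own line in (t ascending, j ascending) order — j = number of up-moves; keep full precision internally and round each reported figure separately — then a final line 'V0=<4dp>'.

No-arbitrage ⇒ martingale measure with p* = (R−d)/(u−d) = 0.5507.
Payoff layer (t=4): V(4,0)=-205.3600, V(4,1)=-181.6930, V(4,2)=-134.6971, V(4,3)=-41.3767, V(4,4)=143.9310
  t=3,j=0: stock 34.3000 → up 47.6770 (V=-181.6930), down 24.0100 (V=-205.3600). Price -178.0796; hedge Δ=1.0000, bond B=-212.3796.
  t=3,j=1: stock 68.1100 → up 94.6729 (V=-134.6971), down 47.6770 (V=-181.6930). Price -144.2696; hedge Δ=1.0000, bond B=-212.3796.
  t=3,j=2: stock 135.2470 → up 187.9933 (V=-41.3767), down 94.6729 (V=-134.6971). Price -77.1326; hedge Δ=1.0000, bond B=-212.3796.
  t=3,j=3: stock 268.5619 → up 373.3010 (V=143.9310), down 187.9933 (V=-41.3767). Price 56.1823; hedge Δ=1.0000, bond B=-212.3796.
  t=2,j=0: stock 49.0000 → up 68.1100 (V=-144.2696), down 34.3000 (V=-178.0796). Price -147.6478; hedge Δ=1.0000, bond B=-196.6478.
  t=2,j=1: stock 97.3000 → up 135.2470 (V=-77.1326), down 68.1100 (V=-144.2696). Price -99.3478; hedge Δ=1.0000, bond B=-196.6478.
  t=2,j=2: stock 193.2100 → up 268.5619 (V=56.1823), down 135.2470 (V=-77.1326). Price -3.4378; hedge Δ=1.0000, bond B=-196.6478.
  t=1,j=0: stock 70.0000 → up 97.3000 (V=-99.3478), down 49.0000 (V=-147.6478). Price -112.0813; hedge Δ=1.0000, bond B=-182.0813.
  t=1,j=1: stock 139.0000 → up 193.2100 (V=-3.4378), down 97.3000 (V=-99.3478). Price -43.0813; hedge Δ=1.0000, bond B=-182.0813.
  t=0,j=0: stock 100.0000 → up 139.0000 (V=-43.0813), down 70.0000 (V=-112.0813). Price -68.5938; hedge Δ=1.0000, bond B=-168.5938.
The time-0 hedge costs -68.5938, which is the no-arbitrage price.

(0,0): Delta=1.0000 Bond=-168.5938
(1,0): Delta=1.0000 Bond=-182.0813
(1,1): Delta=1.0000 Bond=-182.0813
(2,0): Delta=1.0000 Bond=-196.6478
(2,1): Delta=1.0000 Bond=-196.6478
(2,2): Delta=1.0000 Bond=-196.6478
(3,0): Delta=1.0000 Bond=-212.3796
(3,1): Delta=1.0000 Bond=-212.3796
(3,2): Delta=1.0000 Bond=-212.3796
(3,3): Delta=1.0000 Bond=-212.3796
V0=-68.5938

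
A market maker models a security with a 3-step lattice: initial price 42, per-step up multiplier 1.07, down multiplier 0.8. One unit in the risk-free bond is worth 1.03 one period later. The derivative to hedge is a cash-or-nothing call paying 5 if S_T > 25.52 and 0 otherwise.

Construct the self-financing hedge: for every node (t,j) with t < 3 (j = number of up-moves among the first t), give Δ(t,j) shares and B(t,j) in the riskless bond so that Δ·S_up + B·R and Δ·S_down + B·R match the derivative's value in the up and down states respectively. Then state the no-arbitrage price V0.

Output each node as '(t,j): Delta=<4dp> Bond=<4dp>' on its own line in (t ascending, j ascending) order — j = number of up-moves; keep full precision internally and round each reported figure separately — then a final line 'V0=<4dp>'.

(0,0): Delta=0.0091 Bond=4.1777
(1,0): Delta=0.0793 Bond=1.9460
(1,1): Delta=0.0000 Bond=4.7130
(2,0): Delta=0.6889 Bond=-14.3833
(2,1): Delta=0.0000 Bond=4.8544
(2,2): Delta=0.0000 Bond=4.8544
V0=4.5608

Since d<R<u, set p* = (R−d)/(u−d) = 0.8519; price each node as the discounted p*-expectation of its children.
Terminal payoffs: V(3,0)=0.0000, V(3,1)=5.0000, V(3,2)=5.0000, V(3,3)=5.0000
  t=2,j=0: stock 26.8800 → up 28.7616 (V=5.0000), down 21.5040 (V=0.0000). Price 4.1352; hedge Δ=0.6889, bond B=-14.3833.
  t=2,j=1: stock 35.9520 → up 38.4686 (V=5.0000), down 28.7616 (V=5.0000). Price 4.8544; hedge Δ=0.0000, bond B=4.8544.
  t=2,j=2: stock 48.0858 → up 51.4518 (V=5.0000), down 38.4686 (V=5.0000). Price 4.8544; hedge Δ=0.0000, bond B=4.8544.
  t=1,j=0: stock 33.6000 → up 35.9520 (V=4.8544), down 26.8800 (V=4.1352). Price 4.6095; hedge Δ=0.0793, bond B=1.9460.
  t=1,j=1: stock 44.9400 → up 48.0858 (V=4.8544), down 35.9520 (V=4.8544). Price 4.7130; hedge Δ=0.0000, bond B=4.7130.
  t=0,j=0: stock 42.0000 → up 44.9400 (V=4.7130), down 33.6000 (V=4.6095). Price 4.5608; hedge Δ=0.0091, bond B=4.1777.
Each (Δ,B) replicates both successor values, so the strategy is self-financing and V0 is arbitrage-free.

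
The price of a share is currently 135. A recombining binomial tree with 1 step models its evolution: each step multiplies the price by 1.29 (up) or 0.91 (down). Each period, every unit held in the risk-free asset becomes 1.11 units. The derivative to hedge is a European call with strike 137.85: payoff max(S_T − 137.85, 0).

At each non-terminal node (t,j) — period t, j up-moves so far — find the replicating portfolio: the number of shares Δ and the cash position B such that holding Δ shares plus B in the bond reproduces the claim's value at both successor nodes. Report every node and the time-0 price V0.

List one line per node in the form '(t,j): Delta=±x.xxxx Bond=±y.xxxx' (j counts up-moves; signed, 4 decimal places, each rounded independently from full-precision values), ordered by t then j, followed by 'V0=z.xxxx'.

(0,0): Delta=0.7076 Bond=-78.3144
V0=17.2119

No-arbitrage ⇒ martingale measure with p* = (R−d)/(u−d) = 0.5263.
Terminal values V(1,·): V(1,0)=0.0000, V(1,1)=36.3000
Node (0,0) S=135.0000: V=(p*·36.3000+(1−p*)·0.0000)/1.11=17.2119; Δ=(36.3000−0.0000)/(174.1500−122.8500)=0.7076; B=V−Δ·S=-78.3144
Check: Δ(0,0)·S0 + B(0,0) = 17.2119 = V0.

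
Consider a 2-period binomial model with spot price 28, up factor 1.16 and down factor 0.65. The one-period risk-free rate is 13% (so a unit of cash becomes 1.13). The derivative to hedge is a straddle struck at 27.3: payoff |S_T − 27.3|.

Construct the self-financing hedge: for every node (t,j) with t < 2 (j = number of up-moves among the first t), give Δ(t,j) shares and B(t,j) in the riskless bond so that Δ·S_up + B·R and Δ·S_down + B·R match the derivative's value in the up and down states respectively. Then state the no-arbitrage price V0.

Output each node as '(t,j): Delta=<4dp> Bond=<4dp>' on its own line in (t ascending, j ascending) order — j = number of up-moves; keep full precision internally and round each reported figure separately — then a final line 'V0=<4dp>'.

Under the risk-neutral measure, an up-move has probability p* = (R−d)/(u−d) = 0.9412 and values discount at R = 1.13.
Payoff layer (t=2): V(2,0)=15.4700, V(2,1)=6.1880, V(2,2)=10.3768
  t=1,j=0: stock 18.2000 → up 21.1120 (V=6.1880), down 11.8300 (V=15.4700). Price 5.9593; hedge Δ=-1.0000, bond B=24.1593.
  t=1,j=1: stock 32.4800 → up 37.6768 (V=10.3768), down 21.1120 (V=6.1880). Price 8.9650; hedge Δ=0.2529, bond B=0.7516.
  t=0,j=0: stock 28.0000 → up 32.4800 (V=8.9650), down 18.2000 (V=5.9593). Price 7.7771; hedge Δ=0.2105, bond B=1.8837.
Self-financing check: at every node Δ·S+B equals the discounted successor values.

(0,0): Delta=0.2105 Bond=1.8837
(1,0): Delta=-1.0000 Bond=24.1593
(1,1): Delta=0.2529 Bond=0.7516
V0=7.7771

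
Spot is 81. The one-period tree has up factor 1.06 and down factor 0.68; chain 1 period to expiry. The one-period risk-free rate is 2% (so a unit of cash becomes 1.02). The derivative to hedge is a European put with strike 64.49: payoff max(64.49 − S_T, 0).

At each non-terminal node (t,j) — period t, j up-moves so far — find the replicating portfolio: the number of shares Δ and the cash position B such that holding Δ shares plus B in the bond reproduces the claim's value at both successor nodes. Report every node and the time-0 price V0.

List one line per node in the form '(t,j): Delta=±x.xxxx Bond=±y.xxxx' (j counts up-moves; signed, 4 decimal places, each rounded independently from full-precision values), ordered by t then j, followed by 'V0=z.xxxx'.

No-arbitrage ⇒ martingale measure with p* = (R−d)/(u−d) = 0.8947.
At expiry t=1: V(1,0)=9.4100, V(1,1)=0.0000
Node (0,0) S=81.0000: V=(p*·0.0000+(1−p*)·9.4100)/1.02=0.9711; Δ=(0.0000−9.4100)/(85.8600−55.0800)=-0.3057; B=V−Δ·S=25.7343
Each (Δ,B) replicates both successor values, so the strategy is self-financing and V0 is arbitrage-free.

(0,0): Delta=-0.3057 Bond=25.7343
V0=0.9711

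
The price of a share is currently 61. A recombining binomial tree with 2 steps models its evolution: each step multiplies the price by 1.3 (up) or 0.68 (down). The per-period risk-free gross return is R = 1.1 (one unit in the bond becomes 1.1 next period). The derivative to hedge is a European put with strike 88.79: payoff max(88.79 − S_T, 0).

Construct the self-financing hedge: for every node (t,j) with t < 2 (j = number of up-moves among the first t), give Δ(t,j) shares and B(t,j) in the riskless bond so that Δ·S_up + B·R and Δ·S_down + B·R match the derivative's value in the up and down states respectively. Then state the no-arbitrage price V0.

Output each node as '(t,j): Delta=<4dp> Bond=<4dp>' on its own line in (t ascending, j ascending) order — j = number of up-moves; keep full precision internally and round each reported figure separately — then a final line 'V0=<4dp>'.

Risk-neutral probability p* = (R−d)/(u−d) = (1.1−0.68)/(1.3−0.68) = 0.6774.
Terminal payoffs: V(2,0)=60.5836, V(2,1)=34.8660, V(2,2)=0.0000
Node (1,0) S=41.4800: V=(p*·34.8660+(1−p*)·60.5836)/1.1=39.2382; Δ=(34.8660−60.5836)/(53.9240−28.2064)=-1.0000; B=V−Δ·S=80.7182
Node (1,1) S=79.3000: V=(p*·0.0000+(1−p*)·34.8660)/1.1=10.2246; Δ=(0.0000−34.8660)/(103.0900−53.9240)=-0.7091; B=V−Δ·S=66.4601
Node (0,0) S=61.0000: V=(p*·10.2246+(1−p*)·39.2382)/1.1=17.8035; Δ=(10.2246−39.2382)/(79.3000−41.4800)=-0.7671; B=V−Δ·S=64.5995
Check: Δ(0,0)·S0 + B(0,0) = 17.8035 = V0.

(0,0): Delta=-0.7671 Bond=64.5995
(1,0): Delta=-1.0000 Bond=80.7182
(1,1): Delta=-0.7091 Bond=66.4601
V0=17.8035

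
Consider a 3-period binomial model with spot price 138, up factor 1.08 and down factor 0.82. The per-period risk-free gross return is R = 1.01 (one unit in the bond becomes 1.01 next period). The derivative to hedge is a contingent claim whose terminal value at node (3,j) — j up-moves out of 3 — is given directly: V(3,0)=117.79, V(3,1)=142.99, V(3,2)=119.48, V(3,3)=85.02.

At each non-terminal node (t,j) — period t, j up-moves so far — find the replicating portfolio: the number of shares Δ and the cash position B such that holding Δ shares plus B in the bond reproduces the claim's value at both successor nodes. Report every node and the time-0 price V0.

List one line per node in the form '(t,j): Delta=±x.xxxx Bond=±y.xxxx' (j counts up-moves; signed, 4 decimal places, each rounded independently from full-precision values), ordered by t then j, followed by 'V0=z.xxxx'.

(0,0): Delta=-0.7056 Bond=203.8843
(1,0): Delta=-0.3498 Bond=165.6622
(1,1): Delta=-0.8052 Bond=220.7562
(2,0): Delta=1.0445 Bond=37.9337
(2,1): Delta=-0.7399 Bond=214.9871
(2,2): Delta=-0.8234 Bond=225.9025
V0=106.5078

No-arbitrage ⇒ martingale measure with p* = (R−d)/(u−d) = 0.7308.
Terminal payoffs: V(3,0)=117.7900, V(3,1)=142.9900, V(3,2)=119.4800, V(3,3)=85.0200
Node (2,0) S=92.7912: V=(p*·142.9900+(1−p*)·117.7900)/1.01=134.8568; Δ=(142.9900−117.7900)/(100.2145−76.0888)=1.0445; B=V−Δ·S=37.9337
Node (2,1) S=122.2128: V=(p*·119.4800+(1−p*)·142.9900)/1.01=124.5640; Δ=(119.4800−142.9900)/(131.9898−100.2145)=-0.7399; B=V−Δ·S=214.9871
Node (2,2) S=160.9632: V=(p*·85.0200+(1−p*)·119.4800)/1.01=93.3641; Δ=(85.0200−119.4800)/(173.8403−131.9898)=-0.8234; B=V−Δ·S=225.9025
Node (1,0) S=113.1600: V=(p*·124.5640+(1−p*)·134.8568)/1.01=126.0744; Δ=(124.5640−134.8568)/(122.2128−92.7912)=-0.3498; B=V−Δ·S=165.6622
Node (1,1) S=149.0400: V=(p*·93.3641+(1−p*)·124.5640)/1.01=100.7565; Δ=(93.3641−124.5640)/(160.9632−122.2128)=-0.8052; B=V−Δ·S=220.7562
Node (0,0) S=138.0000: V=(p*·100.7565+(1−p*)·126.0744)/1.01=106.5078; Δ=(100.7565−126.0744)/(149.0400−113.1600)=-0.7056; B=V−Δ·S=203.8843
Self-financing check: at every node Δ·S+B equals the discounted successor values.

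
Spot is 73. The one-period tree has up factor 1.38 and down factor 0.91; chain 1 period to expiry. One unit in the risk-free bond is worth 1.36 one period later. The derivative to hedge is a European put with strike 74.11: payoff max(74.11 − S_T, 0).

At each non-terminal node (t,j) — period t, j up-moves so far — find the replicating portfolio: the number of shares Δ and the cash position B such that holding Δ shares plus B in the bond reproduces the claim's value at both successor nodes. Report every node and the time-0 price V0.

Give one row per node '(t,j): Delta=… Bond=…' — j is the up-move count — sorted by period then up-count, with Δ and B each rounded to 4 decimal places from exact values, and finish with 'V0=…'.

Under the risk-neutral measure, an up-move has probability p* = (R−d)/(u−d) = 0.9574 and values discount at R = 1.36.
Terminal values V(1,·): V(1,0)=7.6800, V(1,1)=0.0000
Node (0,0) S=73.0000: V=(p*·0.0000+(1−p*)·7.6800)/1.36=0.2403; Δ=(0.0000−7.6800)/(100.7400−66.4300)=-0.2238; B=V−Δ·S=16.5807
Each (Δ,B) replicates both successor values, so the strategy is self-financing and V0 is arbitrage-free.

(0,0): Delta=-0.2238 Bond=16.5807
V0=0.2403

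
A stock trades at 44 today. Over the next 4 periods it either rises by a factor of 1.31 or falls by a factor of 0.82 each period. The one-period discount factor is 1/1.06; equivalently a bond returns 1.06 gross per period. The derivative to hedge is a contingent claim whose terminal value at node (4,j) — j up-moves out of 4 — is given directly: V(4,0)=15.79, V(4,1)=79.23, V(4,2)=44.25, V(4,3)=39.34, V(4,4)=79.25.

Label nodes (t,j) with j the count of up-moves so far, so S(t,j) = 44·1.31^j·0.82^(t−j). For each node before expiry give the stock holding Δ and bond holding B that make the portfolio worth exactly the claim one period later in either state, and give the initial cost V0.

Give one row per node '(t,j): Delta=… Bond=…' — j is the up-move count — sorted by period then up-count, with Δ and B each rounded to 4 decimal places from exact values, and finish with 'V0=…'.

(0,0): Delta=-0.0805 Bond=44.9378
(1,0): Delta=-0.1081 Bond=48.6280
(1,1): Delta=-0.0626 Bond=46.5987
(2,0): Delta=0.9914 Bond=19.0179
(2,1): Delta=-0.8249 Bond=85.4288
(2,2): Delta=0.4346 Bond=11.8590
(3,0): Delta=5.3367 Bond=-85.2593
(3,1): Delta=-1.8419 Bond=129.9698
(3,2): Delta=-0.1618 Bond=49.4969
(3,3): Delta=0.8234 Bond=-25.8945
V0=41.3950

Under the risk-neutral measure, an up-move has probability p* = (R−d)/(u−d) = 0.4898 and values discount at R = 1.06.
Terminal payoffs: V(4,0)=15.7900, V(4,1)=79.2300, V(4,2)=44.2500, V(4,3)=39.3400, V(4,4)=79.2500
Node (3,0) S=24.2602: V=(p*·79.2300+(1−p*)·15.7900)/1.06=44.2101; Δ=(79.2300−15.7900)/(31.7809−19.8934)=5.3367; B=V−Δ·S=-85.2593
Node (3,1) S=38.7571: V=(p*·44.2500+(1−p*)·79.2300)/1.06=58.5820; Δ=(44.2500−79.2300)/(50.7718−31.7809)=-1.8419; B=V−Δ·S=129.9698
Node (3,2) S=61.9169: V=(p*·39.3400+(1−p*)·44.2500)/1.06=39.4765; Δ=(39.3400−44.2500)/(81.1111−50.7718)=-0.1618; B=V−Δ·S=49.4969
Node (3,3) S=98.9160: V=(p*·79.2500+(1−p*)·39.3400)/1.06=55.5545; Δ=(79.2500−39.3400)/(129.5800−81.1111)=0.8234; B=V−Δ·S=-25.8945
Node (2,0) S=29.5856: V=(p*·58.5820+(1−p*)·44.2101)/1.06=48.3485; Δ=(58.5820−44.2101)/(38.7571−24.2602)=0.9914; B=V−Δ·S=19.0179
Node (2,1) S=47.2648: V=(p*·39.4765+(1−p*)·58.5820)/1.06=46.4379; Δ=(39.4765−58.5820)/(61.9169−38.7571)=-0.8249; B=V−Δ·S=85.4288
Node (2,2) S=75.5084: V=(p*·55.5545+(1−p*)·39.4765)/1.06=44.6712; Δ=(55.5545−39.4765)/(98.9160−61.9169)=0.4346; B=V−Δ·S=11.8590
Node (1,0) S=36.0800: V=(p*·46.4379+(1−p*)·48.3485)/1.06=44.7290; Δ=(46.4379−48.3485)/(47.2648−29.5856)=-0.1081; B=V−Δ·S=48.6280
Node (1,1) S=57.6400: V=(p*·44.6712+(1−p*)·46.4379)/1.06=42.9930; Δ=(44.6712−46.4379)/(75.5084−47.2648)=-0.0626; B=V−Δ·S=46.5987
Node (0,0) S=44.0000: V=(p*·42.9930+(1−p*)·44.7290)/1.06=41.3950; Δ=(42.9930−44.7290)/(57.6400−36.0800)=-0.0805; B=V−Δ·S=44.9378
Root portfolio cost Δ·44+B reproduces V0=41.3950.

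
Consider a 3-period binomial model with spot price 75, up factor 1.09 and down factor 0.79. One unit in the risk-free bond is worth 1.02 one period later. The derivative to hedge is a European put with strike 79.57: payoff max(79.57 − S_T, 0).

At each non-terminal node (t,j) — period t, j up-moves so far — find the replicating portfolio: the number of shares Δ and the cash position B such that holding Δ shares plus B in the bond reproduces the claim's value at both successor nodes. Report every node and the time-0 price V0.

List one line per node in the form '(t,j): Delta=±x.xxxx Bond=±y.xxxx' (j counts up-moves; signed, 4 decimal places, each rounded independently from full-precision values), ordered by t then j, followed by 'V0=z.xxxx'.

Since d<R<u, set p* = (R−d)/(u−d) = 0.7667; price each node as the discounted p*-expectation of its children.
Payoff layer (t=3): V(3,0)=42.5921, V(3,1)=28.5498, V(3,2)=9.1751, V(3,3)=0.0000
  t=2,j=0: stock 46.8075 → up 51.0202 (V=28.5498), down 36.9779 (V=42.5921). Price 31.2023; hedge Δ=-1.0000, bond B=78.0098.
  t=2,j=1: stock 64.5825 → up 70.3949 (V=9.1751), down 51.0202 (V=28.5498). Price 13.4273; hedge Δ=-1.0000, bond B=78.0098.
  t=2,j=2: stock 89.1075 → up 97.1272 (V=0.0000), down 70.3949 (V=9.1751). Price 2.0989; hedge Δ=-0.3432, bond B=32.6825.
  t=1,j=0: stock 59.2500 → up 64.5825 (V=13.4273), down 46.8075 (V=31.2023). Price 17.2302; hedge Δ=-1.0000, bond B=76.4802.
  t=1,j=1: stock 81.7500 → up 89.1075 (V=2.0989), down 64.5825 (V=13.4273). Price 4.6492; hedge Δ=-0.4619, bond B=42.4106.
  t=0,j=0: stock 75.0000 → up 81.7500 (V=4.6492), down 59.2500 (V=17.2302). Price 7.4360; hedge Δ=-0.5592, bond B=49.3727.
Check: Δ(0,0)·S0 + B(0,0) = 7.4360 = V0.

(0,0): Delta=-0.5592 Bond=49.3727
(1,0): Delta=-1.0000 Bond=76.4802
(1,1): Delta=-0.4619 Bond=42.4106
(2,0): Delta=-1.0000 Bond=78.0098
(2,1): Delta=-1.0000 Bond=78.0098
(2,2): Delta=-0.3432 Bond=32.6825
V0=7.4360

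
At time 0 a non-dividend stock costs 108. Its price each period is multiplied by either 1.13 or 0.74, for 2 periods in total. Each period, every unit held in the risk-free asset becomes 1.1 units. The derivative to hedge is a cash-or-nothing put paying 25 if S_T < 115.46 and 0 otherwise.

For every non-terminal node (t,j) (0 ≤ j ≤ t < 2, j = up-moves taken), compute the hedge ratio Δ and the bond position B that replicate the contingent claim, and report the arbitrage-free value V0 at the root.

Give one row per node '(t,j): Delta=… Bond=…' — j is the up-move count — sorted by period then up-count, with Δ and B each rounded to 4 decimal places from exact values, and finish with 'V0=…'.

(0,0): Delta=-0.4981 Bond=56.8487
(1,0): Delta=0.0000 Bond=22.7273
(1,1): Delta=-0.5253 Bond=65.8508
V0=3.0564

No-arbitrage ⇒ martingale measure with p* = (R−d)/(u−d) = 0.9231.
Terminal payoffs: V(2,0)=25.0000, V(2,1)=25.0000, V(2,2)=0.0000
  t=1,j=0: stock 79.9200 → up 90.3096 (V=25.0000), down 59.1408 (V=25.0000). Price 22.7273; hedge Δ=0.0000, bond B=22.7273.
  t=1,j=1: stock 122.0400 → up 137.9052 (V=0.0000), down 90.3096 (V=25.0000). Price 1.7483; hedge Δ=-0.5253, bond B=65.8508.
  t=0,j=0: stock 108.0000 → up 122.0400 (V=1.7483), down 79.9200 (V=22.7273). Price 3.0564; hedge Δ=-0.4981, bond B=56.8487.
Self-financing check: at every node Δ·S+B equals the discounted successor values.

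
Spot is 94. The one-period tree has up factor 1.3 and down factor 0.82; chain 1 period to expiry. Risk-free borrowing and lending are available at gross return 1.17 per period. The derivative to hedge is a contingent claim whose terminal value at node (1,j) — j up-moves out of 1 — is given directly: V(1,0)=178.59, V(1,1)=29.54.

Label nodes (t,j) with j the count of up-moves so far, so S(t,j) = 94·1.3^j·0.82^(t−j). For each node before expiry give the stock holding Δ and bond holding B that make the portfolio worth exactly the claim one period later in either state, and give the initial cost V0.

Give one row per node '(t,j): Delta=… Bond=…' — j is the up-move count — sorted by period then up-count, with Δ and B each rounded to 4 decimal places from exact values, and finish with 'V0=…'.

(0,0): Delta=-3.3034 Bond=370.2710
V0=59.7502

Risk-neutral probability p* = (R−d)/(u−d) = (1.17−0.82)/(1.3−0.82) = 0.7292.
Terminal payoffs: V(1,0)=178.5900, V(1,1)=29.5400
Node (0,0) S=94.0000: V=(p*·29.5400+(1−p*)·178.5900)/1.17=59.7502; Δ=(29.5400−178.5900)/(122.2000−77.0800)=-3.3034; B=V−Δ·S=370.2710
Self-financing check: at every node Δ·S+B equals the discounted successor values.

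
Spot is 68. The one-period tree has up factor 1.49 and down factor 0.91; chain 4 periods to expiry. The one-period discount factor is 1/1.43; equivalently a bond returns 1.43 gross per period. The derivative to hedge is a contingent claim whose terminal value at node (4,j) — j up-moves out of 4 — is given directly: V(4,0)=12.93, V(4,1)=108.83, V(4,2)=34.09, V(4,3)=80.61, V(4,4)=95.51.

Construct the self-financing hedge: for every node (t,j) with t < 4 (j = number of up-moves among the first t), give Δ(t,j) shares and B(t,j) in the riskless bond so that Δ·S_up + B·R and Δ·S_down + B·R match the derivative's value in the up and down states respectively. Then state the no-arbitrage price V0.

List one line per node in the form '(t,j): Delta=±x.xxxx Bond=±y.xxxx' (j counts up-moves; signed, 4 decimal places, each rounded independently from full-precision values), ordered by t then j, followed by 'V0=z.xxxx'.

(0,0): Delta=0.1760 Bond=9.0627
(1,0): Delta=0.3346 Bond=3.1464
(1,1): Delta=0.1648 Bond=14.0920
(2,0): Delta=-1.2223 Bond=92.1697
(2,1): Delta=0.4443 Bond=-5.6165
(2,2): Delta=0.1451 Bond=23.1248
(3,0): Delta=3.2267 Bond=-96.1775
(3,1): Delta=-1.5358 Bond=158.1080
(3,2): Delta=0.5838 Bond=-27.2016
(3,3): Delta=0.1142 Bond=40.0227
V0=21.0302

Since d<R<u, set p* = (R−d)/(u−d) = 0.8966; price each node as the discounted p*-expectation of its children.
At expiry t=4: V(4,0)=12.9300, V(4,1)=108.8300, V(4,2)=34.0900, V(4,3)=80.6100, V(4,4)=95.5100
  t=3,j=0: stock 51.2428 → up 76.3518 (V=108.8300), down 46.6310 (V=12.9300). Price 69.1673; hedge Δ=3.2267, bond B=-96.1775.
  t=3,j=1: stock 83.9031 → up 125.0156 (V=34.0900), down 76.3518 (V=108.8300). Price 29.2460; hedge Δ=-1.5358, bond B=158.1080.
  t=3,j=2: stock 137.3798 → up 204.6959 (V=80.6100), down 125.0156 (V=34.0900). Price 53.0053; hedge Δ=0.5838, bond B=-27.2016.
  t=3,j=3: stock 224.9405 → up 335.1614 (V=95.5100), down 204.6959 (V=80.6100). Price 65.7123; hedge Δ=0.1142, bond B=40.0227.
  t=2,j=0: stock 56.3108 → up 83.9031 (V=29.2460), down 51.2428 (V=69.1673). Price 23.3397; hedge Δ=-1.2223, bond B=92.1697.
  t=2,j=1: stock 92.2012 → up 137.3798 (V=53.0053), down 83.9031 (V=29.2460). Price 35.3479; hedge Δ=0.4443, bond B=-5.6165.
  t=2,j=2: stock 150.9668 → up 224.9405 (V=65.7123), down 137.3798 (V=53.0053). Price 45.0334; hedge Δ=0.1451, bond B=23.1248.
  t=1,j=0: stock 61.8800 → up 92.2012 (V=35.3479), down 56.3108 (V=23.3397). Price 23.8501; hedge Δ=0.3346, bond B=3.1464.
  t=1,j=1: stock 101.3200 → up 150.9668 (V=45.0334), down 92.2012 (V=35.3479). Price 30.7912; hedge Δ=0.1648, bond B=14.0920.
  t=0,j=0: stock 68.0000 → up 101.3200 (V=30.7912), down 61.8800 (V=23.8501). Price 21.0302; hedge Δ=0.1760, bond B=9.0627.
Check: Δ(0,0)·S0 + B(0,0) = 21.0302 = V0.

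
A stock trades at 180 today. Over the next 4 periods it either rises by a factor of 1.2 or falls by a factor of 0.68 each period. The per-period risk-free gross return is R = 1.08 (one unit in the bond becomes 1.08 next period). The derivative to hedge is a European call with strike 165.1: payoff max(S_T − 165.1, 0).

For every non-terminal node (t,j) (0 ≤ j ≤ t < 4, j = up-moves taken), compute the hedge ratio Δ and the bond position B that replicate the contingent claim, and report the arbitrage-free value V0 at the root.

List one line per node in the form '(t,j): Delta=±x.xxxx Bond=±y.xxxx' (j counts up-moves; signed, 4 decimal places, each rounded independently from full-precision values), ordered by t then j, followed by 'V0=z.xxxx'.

(0,0): Delta=0.7856 Bond=-73.5089
(1,0): Delta=0.3699 Bond=-28.5058
(1,1): Delta=0.8563 Bond=-94.6548
(2,0): Delta=0.0000 Bond=0.0000
(2,1): Delta=0.4328 Bond=-40.0221
(2,2): Delta=0.9283 Bond=-120.8887
(3,0): Delta=0.0000 Bond=0.0000
(3,1): Delta=0.0000 Bond=0.0000
(3,2): Delta=0.5063 Bond=-56.1911
(3,3): Delta=1.0000 Bond=-152.8704
V0=67.8995

The replicating-portfolio and risk-neutral prices coincide; use p* = (1.08−0.68)/(1.2−0.68) = 0.7692 for the latter.
Terminal payoffs: V(4,0)=0.0000, V(4,1)=0.0000, V(4,2)=0.0000, V(4,3)=46.4072, V(4,4)=208.1480
Node (3,0) S=56.5978: V=(p*·0.0000+(1−p*)·0.0000)/1.08=0.0000; Δ=(0.0000−0.0000)/(67.9173−38.4865)=0.0000; B=V−Δ·S=0.0000
Node (3,1) S=99.8784: V=(p*·0.0000+(1−p*)·0.0000)/1.08=0.0000; Δ=(0.0000−0.0000)/(119.8541−67.9173)=0.0000; B=V−Δ·S=0.0000
Node (3,2) S=176.2560: V=(p*·46.4072+(1−p*)·0.0000)/1.08=33.0536; Δ=(46.4072−0.0000)/(211.5072−119.8541)=0.5063; B=V−Δ·S=-56.1911
Node (3,3) S=311.0400: V=(p*·208.1480+(1−p*)·46.4072)/1.08=158.1696; Δ=(208.1480−46.4072)/(373.2480−211.5072)=1.0000; B=V−Δ·S=-152.8704
Node (2,0) S=83.2320: V=(p*·0.0000+(1−p*)·0.0000)/1.08=0.0000; Δ=(0.0000−0.0000)/(99.8784−56.5978)=0.0000; B=V−Δ·S=0.0000
Node (2,1) S=146.8800: V=(p*·33.0536+(1−p*)·0.0000)/1.08=23.5424; Δ=(33.0536−0.0000)/(176.2560−99.8784)=0.4328; B=V−Δ·S=-40.0221
Node (2,2) S=259.2000: V=(p*·158.1696+(1−p*)·33.0536)/1.08=119.7192; Δ=(158.1696−33.0536)/(311.0400−176.2560)=0.9283; B=V−Δ·S=-120.8887
Node (1,0) S=122.4000: V=(p*·23.5424+(1−p*)·0.0000)/1.08=16.7681; Δ=(23.5424−0.0000)/(146.8800−83.2320)=0.3699; B=V−Δ·S=-28.5058
Node (1,1) S=216.0000: V=(p*·119.7192+(1−p*)·23.5424)/1.08=90.3005; Δ=(119.7192−23.5424)/(259.2000−146.8800)=0.8563; B=V−Δ·S=-94.6548
Node (0,0) S=180.0000: V=(p*·90.3005+(1−p*)·16.7681)/1.08=67.8995; Δ=(90.3005−16.7681)/(216.0000−122.4000)=0.7856; B=V−Δ·S=-73.5089
Root portfolio cost Δ·180+B reproduces V0=67.8995.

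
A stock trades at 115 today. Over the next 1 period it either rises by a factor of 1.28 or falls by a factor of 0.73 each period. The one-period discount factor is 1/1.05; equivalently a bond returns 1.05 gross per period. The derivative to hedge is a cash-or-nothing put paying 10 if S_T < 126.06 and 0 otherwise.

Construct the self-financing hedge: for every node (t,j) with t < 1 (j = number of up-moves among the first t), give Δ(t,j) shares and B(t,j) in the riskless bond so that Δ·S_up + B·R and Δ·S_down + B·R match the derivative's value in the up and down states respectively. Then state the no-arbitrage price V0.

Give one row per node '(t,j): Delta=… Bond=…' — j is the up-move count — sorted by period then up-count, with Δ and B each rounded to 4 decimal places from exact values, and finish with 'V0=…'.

(0,0): Delta=-0.1581 Bond=22.1645
V0=3.9827

Since d<R<u, set p* = (R−d)/(u−d) = 0.5818; price each node as the discounted p*-expectation of its children.
At expiry t=1: V(1,0)=10.0000, V(1,1)=0.0000
Node (0,0) S=115.0000: V=(p*·0.0000+(1−p*)·10.0000)/1.05=3.9827; Δ=(0.0000−10.0000)/(147.2000−83.9500)=-0.1581; B=V−Δ·S=22.1645
Check: Δ(0,0)·S0 + B(0,0) = 3.9827 = V0.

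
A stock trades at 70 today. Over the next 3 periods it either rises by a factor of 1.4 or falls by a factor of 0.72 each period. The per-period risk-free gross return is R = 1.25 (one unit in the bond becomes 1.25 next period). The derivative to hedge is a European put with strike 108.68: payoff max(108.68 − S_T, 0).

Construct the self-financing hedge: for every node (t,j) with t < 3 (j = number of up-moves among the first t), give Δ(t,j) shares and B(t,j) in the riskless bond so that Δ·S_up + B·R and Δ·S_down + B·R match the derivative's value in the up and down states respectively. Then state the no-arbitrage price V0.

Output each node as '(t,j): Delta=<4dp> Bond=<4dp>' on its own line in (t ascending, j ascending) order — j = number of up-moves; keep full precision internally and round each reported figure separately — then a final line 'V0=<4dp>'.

(0,0): Delta=-0.3188 Bond=28.1783
(1,0): Delta=-1.0000 Bond=69.5552
(1,1): Delta=-0.2197 Bond=25.5061
(2,0): Delta=-1.0000 Bond=86.9440
(2,1): Delta=-1.0000 Bond=86.9440
(2,2): Delta=-0.1061 Bond=16.2993
V0=5.8621

Risk-neutral probability p* = (R−d)/(u−d) = (1.25−0.72)/(1.4−0.72) = 0.7794.
At expiry t=3: V(3,0)=82.5526, V(3,1)=57.8768, V(3,2)=9.8960, V(3,3)=0.0000
Node (2,0) S=36.2880: V=(p*·57.8768+(1−p*)·82.5526)/1.25=50.6560; Δ=(57.8768−82.5526)/(50.8032−26.1274)=-1.0000; B=V−Δ·S=86.9440
Node (2,1) S=70.5600: V=(p*·9.8960+(1−p*)·57.8768)/1.25=16.3840; Δ=(9.8960−57.8768)/(98.7840−50.8032)=-1.0000; B=V−Δ·S=86.9440
Node (2,2) S=137.2000: V=(p*·0.0000+(1−p*)·9.8960)/1.25=1.7464; Δ=(0.0000−9.8960)/(192.0800−98.7840)=-0.1061; B=V−Δ·S=16.2993
Node (1,0) S=50.4000: V=(p*·16.3840+(1−p*)·50.6560)/1.25=19.1552; Δ=(16.3840−50.6560)/(70.5600−36.2880)=-1.0000; B=V−Δ·S=69.5552
Node (1,1) S=98.0000: V=(p*·1.7464+(1−p*)·16.3840)/1.25=3.9802; Δ=(1.7464−16.3840)/(137.2000−70.5600)=-0.2197; B=V−Δ·S=25.5061
Node (0,0) S=70.0000: V=(p*·3.9802+(1−p*)·19.1552)/1.25=5.8621; Δ=(3.9802−19.1552)/(98.0000−50.4000)=-0.3188; B=V−Δ·S=28.1783
Each (Δ,B) replicates both successor values, so the strategy is self-financing and V0 is arbitrage-free.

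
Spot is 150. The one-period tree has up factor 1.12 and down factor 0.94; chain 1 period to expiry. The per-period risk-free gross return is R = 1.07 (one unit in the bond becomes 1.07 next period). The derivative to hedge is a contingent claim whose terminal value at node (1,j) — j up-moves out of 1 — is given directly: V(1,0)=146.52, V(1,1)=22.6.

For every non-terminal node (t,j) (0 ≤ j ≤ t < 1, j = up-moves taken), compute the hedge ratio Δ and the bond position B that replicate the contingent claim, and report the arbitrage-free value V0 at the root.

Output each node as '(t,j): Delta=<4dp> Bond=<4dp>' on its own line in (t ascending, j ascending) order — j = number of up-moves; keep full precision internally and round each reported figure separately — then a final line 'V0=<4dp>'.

(0,0): Delta=-4.5896 Bond=741.7362
V0=53.2918

Since d<R<u, set p* = (R−d)/(u−d) = 0.7222; price each node as the discounted p*-expectation of its children.
At expiry t=1: V(1,0)=146.5200, V(1,1)=22.6000
(0,0): S=150.0000. Δ = (V_up−V_dn)/(S_up−S_dn) = (22.6000−146.5200)/(168.0000−141.0000) = -4.5896. V = [p*·22.6000 + (1−p*)·146.5200]/1.07 = 53.2918. B = V − Δ·S = 741.7362.
Each (Δ,B) replicates both successor values, so the strategy is self-financing and V0 is arbitrage-free.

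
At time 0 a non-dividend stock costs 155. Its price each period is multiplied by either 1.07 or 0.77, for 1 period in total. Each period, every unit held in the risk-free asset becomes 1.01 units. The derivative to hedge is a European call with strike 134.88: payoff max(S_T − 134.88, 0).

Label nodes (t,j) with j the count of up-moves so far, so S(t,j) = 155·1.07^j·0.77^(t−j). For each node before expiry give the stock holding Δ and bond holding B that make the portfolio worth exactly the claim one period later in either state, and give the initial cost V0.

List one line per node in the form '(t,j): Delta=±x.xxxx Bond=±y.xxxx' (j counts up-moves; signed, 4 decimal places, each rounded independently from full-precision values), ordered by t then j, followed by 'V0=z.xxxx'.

(0,0): Delta=0.6660 Bond=-78.7026
V0=24.5307

Under the risk-neutral measure, an up-move has probability p* = (R−d)/(u−d) = 0.8000 and values discount at R = 1.01.
Terminal payoffs: V(1,0)=0.0000, V(1,1)=30.9700
Node (0,0) S=155.0000: V=(p*·30.9700+(1−p*)·0.0000)/1.01=24.5307; Δ=(30.9700−0.0000)/(165.8500−119.3500)=0.6660; B=V−Δ·S=-78.7026
Check: Δ(0,0)·S0 + B(0,0) = 24.5307 = V0.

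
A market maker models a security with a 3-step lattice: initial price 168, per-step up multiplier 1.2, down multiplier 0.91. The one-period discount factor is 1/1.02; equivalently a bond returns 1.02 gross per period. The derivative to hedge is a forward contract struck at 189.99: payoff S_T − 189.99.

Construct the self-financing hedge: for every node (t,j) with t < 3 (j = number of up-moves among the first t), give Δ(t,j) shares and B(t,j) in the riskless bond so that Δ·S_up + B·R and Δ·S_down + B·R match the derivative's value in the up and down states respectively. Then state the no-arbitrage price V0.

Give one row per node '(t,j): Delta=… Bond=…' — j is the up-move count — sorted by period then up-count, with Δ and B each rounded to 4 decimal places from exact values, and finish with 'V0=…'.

Under the risk-neutral measure, an up-move has probability p* = (R−d)/(u−d) = 0.3793 and values discount at R = 1.02.
Terminal payoffs: V(3,0)=-63.3901, V(3,1)=-23.0450, V(3,2)=30.1572, V(3,3)=100.3140
(2,0): S=139.1208. Δ = (V_up−V_dn)/(S_up−S_dn) = (-23.0450−-63.3901)/(166.9450−126.5999) = 1.0000. V = [p*·-23.0450 + (1−p*)·-63.3901]/1.02 = -47.1439. B = V − Δ·S = -186.2647.
(2,1): S=183.4560. Δ = (V_up−V_dn)/(S_up−S_dn) = (30.1572−-23.0450)/(220.1472−166.9450) = 1.0000. V = [p*·30.1572 + (1−p*)·-23.0450]/1.02 = -2.8087. B = V − Δ·S = -186.2647.
(2,2): S=241.9200. Δ = (V_up−V_dn)/(S_up−S_dn) = (100.3140−30.1572)/(290.3040−220.1472) = 1.0000. V = [p*·100.3140 + (1−p*)·30.1572]/1.02 = 55.6553. B = V − Δ·S = -186.2647.
(1,0): S=152.8800. Δ = (V_up−V_dn)/(S_up−S_dn) = (-2.8087−-47.1439)/(183.4560−139.1208) = 1.0000. V = [p*·-2.8087 + (1−p*)·-47.1439]/1.02 = -29.7325. B = V − Δ·S = -182.6125.
(1,1): S=201.6000. Δ = (V_up−V_dn)/(S_up−S_dn) = (55.6553−-2.8087)/(241.9200−183.4560) = 1.0000. V = [p*·55.6553 + (1−p*)·-2.8087]/1.02 = 18.9875. B = V − Δ·S = -182.6125.
(0,0): S=168.0000. Δ = (V_up−V_dn)/(S_up−S_dn) = (18.9875−-29.7325)/(201.6000−152.8800) = 1.0000. V = [p*·18.9875 + (1−p*)·-29.7325]/1.02 = -11.0318. B = V − Δ·S = -179.0318.
Check: Δ(0,0)·S0 + B(0,0) = -11.0318 = V0.

(0,0): Delta=1.0000 Bond=-179.0318
(1,0): Delta=1.0000 Bond=-182.6125
(1,1): Delta=1.0000 Bond=-182.6125
(2,0): Delta=1.0000 Bond=-186.2647
(2,1): Delta=1.0000 Bond=-186.2647
(2,2): Delta=1.0000 Bond=-186.2647
V0=-11.0318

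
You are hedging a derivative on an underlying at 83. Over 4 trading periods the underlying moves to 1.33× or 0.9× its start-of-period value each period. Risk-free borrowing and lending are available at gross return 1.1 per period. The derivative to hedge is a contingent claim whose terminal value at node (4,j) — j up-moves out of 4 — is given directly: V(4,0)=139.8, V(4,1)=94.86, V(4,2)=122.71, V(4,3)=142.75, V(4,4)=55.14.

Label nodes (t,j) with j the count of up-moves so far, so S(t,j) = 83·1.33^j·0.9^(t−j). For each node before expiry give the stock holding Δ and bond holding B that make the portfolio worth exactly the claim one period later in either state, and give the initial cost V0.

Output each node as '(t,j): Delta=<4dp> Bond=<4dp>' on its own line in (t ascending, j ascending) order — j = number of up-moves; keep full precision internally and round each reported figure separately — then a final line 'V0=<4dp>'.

The replicating-portfolio and risk-neutral prices coincide; use p* = (1.1−0.9)/(1.33−0.9) = 0.4651 for the latter.
Payoff layer (t=4): V(4,0)=139.8000, V(4,1)=94.8600, V(4,2)=122.7100, V(4,3)=142.7500, V(4,4)=55.1400
Node (3,0) S=60.5070: V=(p*·94.8600+(1−p*)·139.8000)/1.1=108.0888; Δ=(94.8600−139.8000)/(80.4743−54.4563)=-1.7273; B=V−Δ·S=212.6004
Node (3,1) S=89.4159: V=(p*·122.7100+(1−p*)·94.8600)/1.1=98.0123; Δ=(122.7100−94.8600)/(118.9231−80.4743)=0.7243; B=V−Δ·S=33.2448
Node (3,2) S=132.1368: V=(p*·142.7500+(1−p*)·122.7100)/1.1=120.0281; Δ=(142.7500−122.7100)/(175.7420−118.9231)=0.3527; B=V−Δ·S=73.4235
Node (3,3) S=195.2689: V=(p*·55.1400+(1−p*)·142.7500)/1.1=92.7283; Δ=(55.1400−142.7500)/(259.7076−175.7420)=-1.0434; B=V−Δ·S=296.4725
Node (2,0) S=67.2300: V=(p*·98.0123+(1−p*)·108.0888)/1.1=94.0019; Δ=(98.0123−108.0888)/(89.4159−60.5070)=-0.3486; B=V−Δ·S=117.4356
Node (2,1) S=99.3510: V=(p*·120.0281+(1−p*)·98.0123)/1.1=98.4111; Δ=(120.0281−98.0123)/(132.1368−89.4159)=0.5153; B=V−Δ·S=47.2114
Node (2,2) S=146.8187: V=(p*·92.7283+(1−p*)·120.0281)/1.1=97.5732; Δ=(92.7283−120.0281)/(195.2689−132.1368)=-0.4324; B=V−Δ·S=161.0611
Node (1,0) S=74.7000: V=(p*·98.4111+(1−p*)·94.0019)/1.1=87.3206; Δ=(98.4111−94.0019)/(99.3510−67.2300)=0.1373; B=V−Δ·S=77.0666
Node (1,1) S=110.3900: V=(p*·97.5732+(1−p*)·98.4111)/1.1=89.1103; Δ=(97.5732−98.4111)/(146.8187−99.3510)=-0.0177; B=V−Δ·S=91.0589
Node (0,0) S=83.0000: V=(p*·89.1103+(1−p*)·87.3206)/1.1=80.1391; Δ=(89.1103−87.3206)/(110.3900−74.7000)=0.0501; B=V−Δ·S=75.9769
The time-0 hedge costs 80.1391, which is the no-arbitrage price.

(0,0): Delta=0.0501 Bond=75.9769
(1,0): Delta=0.1373 Bond=77.0666
(1,1): Delta=-0.0177 Bond=91.0589
(2,0): Delta=-0.3486 Bond=117.4356
(2,1): Delta=0.5153 Bond=47.2114
(2,2): Delta=-0.4324 Bond=161.0611
(3,0): Delta=-1.7273 Bond=212.6004
(3,1): Delta=0.7243 Bond=33.2448
(3,2): Delta=0.3527 Bond=73.4235
(3,3): Delta=-1.0434 Bond=296.4725
V0=80.1391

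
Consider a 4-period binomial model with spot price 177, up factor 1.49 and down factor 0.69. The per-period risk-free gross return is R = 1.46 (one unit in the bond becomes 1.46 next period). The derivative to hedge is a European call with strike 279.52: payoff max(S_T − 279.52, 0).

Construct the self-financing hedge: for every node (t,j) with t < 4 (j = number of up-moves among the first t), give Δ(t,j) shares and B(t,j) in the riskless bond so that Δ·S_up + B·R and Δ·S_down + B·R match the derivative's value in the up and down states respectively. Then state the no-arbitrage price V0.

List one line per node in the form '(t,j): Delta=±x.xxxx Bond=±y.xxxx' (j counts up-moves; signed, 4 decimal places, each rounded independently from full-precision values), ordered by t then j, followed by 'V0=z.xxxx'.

Risk-neutral probability p* = (R−d)/(u−d) = (1.46−0.69)/(1.49−0.69) = 0.9625.
Terminal payoffs: V(4,0)=0.0000, V(4,1)=0.0000, V(4,2)=0.0000, V(4,3)=124.4798, V(4,4)=592.8854
Node (3,0) S=58.1461: V=(p*·0.0000+(1−p*)·0.0000)/1.46=0.0000; Δ=(0.0000−0.0000)/(86.6377−40.1208)=0.0000; B=V−Δ·S=0.0000
Node (3,1) S=125.5619: V=(p*·0.0000+(1−p*)·0.0000)/1.46=0.0000; Δ=(0.0000−0.0000)/(187.0872−86.6377)=0.0000; B=V−Δ·S=0.0000
Node (3,2) S=271.1408: V=(p*·124.4798+(1−p*)·0.0000)/1.46=82.0629; Δ=(124.4798−0.0000)/(403.9998−187.0872)=0.5739; B=V−Δ·S=-73.5369
Node (3,3) S=585.5070: V=(p*·592.8854+(1−p*)·124.4798)/1.46=394.0549; Δ=(592.8854−124.4798)/(872.4054−403.9998)=1.0000; B=V−Δ·S=-191.4521
Node (2,0) S=84.2697: V=(p*·0.0000+(1−p*)·0.0000)/1.46=0.0000; Δ=(0.0000−0.0000)/(125.5619−58.1461)=0.0000; B=V−Δ·S=0.0000
Node (2,1) S=181.9737: V=(p*·82.0629+(1−p*)·0.0000)/1.46=54.0997; Δ=(82.0629−0.0000)/(271.1408−125.5619)=0.5637; B=V−Δ·S=-48.4789
Node (2,2) S=392.9577: V=(p*·394.0549+(1−p*)·82.0629)/1.46=261.8871; Δ=(394.0549−82.0629)/(585.5070−271.1408)=0.9924; B=V−Δ·S=-128.1029
Node (1,0) S=122.1300: V=(p*·54.0997+(1−p*)·0.0000)/1.46=35.6650; Δ=(54.0997−0.0000)/(181.9737−84.2697)=0.5537; B=V−Δ·S=-31.9596
Node (1,1) S=263.7300: V=(p*·261.8871+(1−p*)·54.0997)/1.46=174.0377; Δ=(261.8871−54.0997)/(392.9577−181.9737)=0.9848; B=V−Δ·S=-85.6966
Node (0,0) S=177.0000: V=(p*·174.0377+(1−p*)·35.6650)/1.46=115.6498; Δ=(174.0377−35.6650)/(263.7300−122.1300)=0.9772; B=V−Δ·S=-57.3161
Check: Δ(0,0)·S0 + B(0,0) = 115.6498 = V0.

(0,0): Delta=0.9772 Bond=-57.3161
(1,0): Delta=0.5537 Bond=-31.9596
(1,1): Delta=0.9848 Bond=-85.6966
(2,0): Delta=0.0000 Bond=0.0000
(2,1): Delta=0.5637 Bond=-48.4789
(2,2): Delta=0.9924 Bond=-128.1029
(3,0): Delta=0.0000 Bond=0.0000
(3,1): Delta=0.0000 Bond=0.0000
(3,2): Delta=0.5739 Bond=-73.5369
(3,3): Delta=1.0000 Bond=-191.4521
V0=115.6498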